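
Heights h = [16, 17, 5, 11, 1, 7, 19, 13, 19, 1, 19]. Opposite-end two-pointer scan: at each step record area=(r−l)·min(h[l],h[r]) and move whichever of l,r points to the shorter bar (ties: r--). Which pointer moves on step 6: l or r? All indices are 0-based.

l=0 r=10: min(16,19)*10=160 best=160 *, l++
l=1 r=10: min(17,19)*9=153 best=160, l++
l=2 r=10: min(5,19)*8=40 best=160, l++
l=3 r=10: min(11,19)*7=77 best=160, l++
l=4 r=10: min(1,19)*6=6 best=160, l++
l=5 r=10: min(7,19)*5=35 best=160, l++

l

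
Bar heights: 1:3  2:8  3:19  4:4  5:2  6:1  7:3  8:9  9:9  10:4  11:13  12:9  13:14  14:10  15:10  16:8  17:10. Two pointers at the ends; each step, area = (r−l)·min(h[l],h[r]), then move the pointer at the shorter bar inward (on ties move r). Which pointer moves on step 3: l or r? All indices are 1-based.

l=1 r=17: min(3,10)*16=48 best=48 *, l++
l=2 r=17: min(8,10)*15=120 best=120 *, l++
l=3 r=17: min(19,10)*14=140 best=140 *, r--

r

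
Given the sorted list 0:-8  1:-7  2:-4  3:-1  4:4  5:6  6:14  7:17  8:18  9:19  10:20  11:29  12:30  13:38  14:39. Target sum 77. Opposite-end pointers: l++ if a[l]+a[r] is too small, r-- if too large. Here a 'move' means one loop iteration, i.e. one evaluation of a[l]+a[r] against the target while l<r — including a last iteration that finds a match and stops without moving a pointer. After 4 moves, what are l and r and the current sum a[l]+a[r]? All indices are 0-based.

l=4, r=14, sum=43

[0,14] -8+39=31 <77 → l++
[1,14] -7+39=32 <77 → l++
[2,14] -4+39=35 <77 → l++
[3,14] -1+39=38 <77 → l++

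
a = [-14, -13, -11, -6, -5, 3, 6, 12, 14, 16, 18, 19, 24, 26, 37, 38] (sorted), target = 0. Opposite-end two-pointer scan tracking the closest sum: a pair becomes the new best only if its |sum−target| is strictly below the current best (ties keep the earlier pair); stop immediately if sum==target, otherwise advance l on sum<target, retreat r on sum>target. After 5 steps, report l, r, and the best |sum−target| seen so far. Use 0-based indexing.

l=0, r=10, best |Δ|=5

l=0 r=15: -14+38=24 d=24 *, r--
l=0 r=14: -14+37=23 d=23 *, r--
l=0 r=13: -14+26=12 d=12 *, r--
l=0 r=12: -14+24=10 d=10 *, r--
l=0 r=11: -14+19=5 d=5 *, r--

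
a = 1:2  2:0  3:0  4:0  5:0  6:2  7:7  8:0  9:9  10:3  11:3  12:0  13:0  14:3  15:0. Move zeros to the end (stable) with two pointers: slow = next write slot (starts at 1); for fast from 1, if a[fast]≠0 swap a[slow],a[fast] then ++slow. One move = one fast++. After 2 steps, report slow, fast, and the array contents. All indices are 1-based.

slow=1 fast=1: a[fast]=2≠0 swap→a[1]=2, slow++,fast++
slow=2 fast=2: a[fast]=0, fast++

slow=2, fast=3, a=[2, 0, 0, 0, 0, 2, 7, 0, 9, 3, 3, 0, 0, 3, 0]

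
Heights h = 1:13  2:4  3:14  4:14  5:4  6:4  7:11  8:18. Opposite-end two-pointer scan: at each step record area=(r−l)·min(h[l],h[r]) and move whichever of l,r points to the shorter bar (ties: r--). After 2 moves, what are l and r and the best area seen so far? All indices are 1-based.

l=1 r=8: min(13,18)*7=91 best=91 *, l++
l=2 r=8: min(4,18)*6=24 best=91, l++

l=3, r=8, best area=91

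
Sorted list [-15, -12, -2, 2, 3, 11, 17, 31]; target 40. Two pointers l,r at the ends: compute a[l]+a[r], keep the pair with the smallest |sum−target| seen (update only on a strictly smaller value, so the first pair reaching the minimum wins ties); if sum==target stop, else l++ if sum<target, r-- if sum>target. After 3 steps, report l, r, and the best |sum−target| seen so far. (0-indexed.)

l=3, r=7, best |Δ|=11

[0,7] -15+31=16 d=24 * → l++
[1,7] -12+31=19 d=21 * → l++
[2,7] -2+31=29 d=11 * → l++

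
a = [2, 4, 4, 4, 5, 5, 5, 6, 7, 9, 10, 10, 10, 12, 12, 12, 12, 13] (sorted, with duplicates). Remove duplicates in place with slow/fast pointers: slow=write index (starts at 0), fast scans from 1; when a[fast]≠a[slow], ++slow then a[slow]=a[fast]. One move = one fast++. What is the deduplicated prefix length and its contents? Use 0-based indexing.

(s=0,f=1) a[fast]=4≠a[slow]=2 write a[1]=4 → slow++,fast++
(s=1,f=2) a[fast]=4=a[slow] dup → fast++
(s=1,f=3) a[fast]=4=a[slow] dup → fast++
(s=1,f=4) a[fast]=5≠a[slow]=4 write a[2]=5 → slow++,fast++
(s=2,f=5) a[fast]=5=a[slow] dup → fast++
(s=2,f=6) a[fast]=5=a[slow] dup → fast++
(s=2,f=7) a[fast]=6≠a[slow]=5 write a[3]=6 → slow++,fast++
(s=3,f=8) a[fast]=7≠a[slow]=6 write a[4]=7 → slow++,fast++
(s=4,f=9) a[fast]=9≠a[slow]=7 write a[5]=9 → slow++,fast++
(s=5,f=10) a[fast]=10≠a[slow]=9 write a[6]=10 → slow++,fast++
(s=6,f=11) a[fast]=10=a[slow] dup → fast++
(s=6,f=12) a[fast]=10=a[slow] dup → fast++
(s=6,f=13) a[fast]=12≠a[slow]=10 write a[7]=12 → slow++,fast++
(s=7,f=14) a[fast]=12=a[slow] dup → fast++
(s=7,f=15) a[fast]=12=a[slow] dup → fast++
(s=7,f=16) a[fast]=12=a[slow] dup → fast++
(s=7,f=17) a[fast]=13≠a[slow]=12 write a[8]=13 → slow++,fast++

length 9; prefix = [2, 4, 5, 6, 7, 9, 10, 12, 13]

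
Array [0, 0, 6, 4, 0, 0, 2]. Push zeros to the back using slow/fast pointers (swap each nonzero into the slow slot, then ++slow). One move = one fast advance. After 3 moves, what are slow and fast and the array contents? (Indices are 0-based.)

slow=1, fast=3, a=[6, 0, 0, 4, 0, 0, 2]

(s=0,f=0) a[fast]=0 → fast++
(s=0,f=1) a[fast]=0 → fast++
(s=0,f=2) a[fast]=6≠0 swap→a[0]=6 → slow++,fast++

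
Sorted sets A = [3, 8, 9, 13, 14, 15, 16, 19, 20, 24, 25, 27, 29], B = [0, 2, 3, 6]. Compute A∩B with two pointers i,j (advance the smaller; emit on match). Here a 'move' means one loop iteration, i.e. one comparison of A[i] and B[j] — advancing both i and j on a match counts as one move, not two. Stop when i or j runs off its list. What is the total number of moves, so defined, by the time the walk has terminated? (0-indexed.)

[i=0,j=0] 3>0 → j++
[i=0,j=1] 3>2 → j++
[i=0,j=2] 3==3 emit → i++,j++
[i=1,j=3] 8>6 → j++

4 moves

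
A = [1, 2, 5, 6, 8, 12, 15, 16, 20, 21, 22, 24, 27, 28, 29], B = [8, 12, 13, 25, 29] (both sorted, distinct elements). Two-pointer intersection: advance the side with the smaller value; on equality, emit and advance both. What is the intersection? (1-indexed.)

[i=1,j=1] 1<8 → i++
[i=2,j=1] 2<8 → i++
[i=3,j=1] 5<8 → i++
[i=4,j=1] 6<8 → i++
[i=5,j=1] 8==8 emit → i++,j++
[i=6,j=2] 12==12 emit → i++,j++
[i=7,j=3] 15>13 → j++
[i=7,j=4] 15<25 → i++
[i=8,j=4] 16<25 → i++
[i=9,j=4] 20<25 → i++
[i=10,j=4] 21<25 → i++
[i=11,j=4] 22<25 → i++
[i=12,j=4] 24<25 → i++
[i=13,j=4] 27>25 → j++
[i=13,j=5] 27<29 → i++
[i=14,j=5] 28<29 → i++
[i=15,j=5] 29==29 emit → i++,j++

intersection = [8, 12, 29]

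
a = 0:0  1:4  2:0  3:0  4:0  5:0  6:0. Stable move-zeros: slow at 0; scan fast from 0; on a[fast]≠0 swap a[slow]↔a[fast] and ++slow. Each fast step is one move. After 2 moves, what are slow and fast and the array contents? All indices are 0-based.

slow=1, fast=2, a=[4, 0, 0, 0, 0, 0, 0]

(s=0,f=0) a[fast]=0 → fast++
(s=0,f=1) a[fast]=4≠0 swap→a[0]=4 → slow++,fast++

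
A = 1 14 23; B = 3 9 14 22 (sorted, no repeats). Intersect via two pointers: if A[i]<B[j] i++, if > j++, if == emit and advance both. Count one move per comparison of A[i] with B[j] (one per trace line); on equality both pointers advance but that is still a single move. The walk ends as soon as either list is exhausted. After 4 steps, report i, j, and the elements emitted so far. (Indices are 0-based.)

i=2, j=3, emitted=[14]

[i=0,j=0] 1<3 → i++
[i=1,j=0] 14>3 → j++
[i=1,j=1] 14>9 → j++
[i=1,j=2] 14==14 emit → i++,j++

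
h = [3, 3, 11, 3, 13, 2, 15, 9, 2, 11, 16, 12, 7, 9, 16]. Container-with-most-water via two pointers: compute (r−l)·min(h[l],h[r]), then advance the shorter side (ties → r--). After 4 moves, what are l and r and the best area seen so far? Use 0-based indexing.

l=0 r=14: min(3,16)*14=42 best=42 *, l++
l=1 r=14: min(3,16)*13=39 best=42, l++
l=2 r=14: min(11,16)*12=132 best=132 *, l++
l=3 r=14: min(3,16)*11=33 best=132, l++

l=4, r=14, best area=132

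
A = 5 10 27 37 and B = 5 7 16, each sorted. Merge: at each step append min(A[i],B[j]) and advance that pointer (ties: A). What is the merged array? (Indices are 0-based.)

[i=0,j=0] A[i]=5<=B[j]=5 take 5 → i++
[i=1,j=0] A[i]=10>B[j]=5 take 5 → j++
[i=1,j=1] A[i]=10>B[j]=7 take 7 → j++
[i=1,j=2] A[i]=10<=B[j]=16 take 10 → i++
[i=2,j=2] A[i]=27>B[j]=16 take 16 → j++
[i=2,j=3] B done, take A[i]=27 → i++
[i=3,j=3] B done, take A[i]=37 → i++

[5, 5, 7, 10, 16, 27, 37]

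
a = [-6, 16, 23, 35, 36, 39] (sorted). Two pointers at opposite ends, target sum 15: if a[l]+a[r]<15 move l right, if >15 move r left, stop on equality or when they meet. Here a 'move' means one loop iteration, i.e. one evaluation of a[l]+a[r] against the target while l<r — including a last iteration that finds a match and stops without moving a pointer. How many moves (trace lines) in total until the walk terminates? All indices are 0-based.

[0,5] -6+39=33 >15 → r--
[0,4] -6+36=30 >15 → r--
[0,3] -6+35=29 >15 → r--
[0,2] -6+23=17 >15 → r--
[0,1] -6+16=10 <15 → l++

5 moves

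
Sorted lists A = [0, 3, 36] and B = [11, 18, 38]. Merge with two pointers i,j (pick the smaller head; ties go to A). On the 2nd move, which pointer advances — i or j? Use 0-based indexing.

i

i=0 j=0: A[i]=0<=B[j]=11 take 0, i++
i=1 j=0: A[i]=3<=B[j]=11 take 3, i++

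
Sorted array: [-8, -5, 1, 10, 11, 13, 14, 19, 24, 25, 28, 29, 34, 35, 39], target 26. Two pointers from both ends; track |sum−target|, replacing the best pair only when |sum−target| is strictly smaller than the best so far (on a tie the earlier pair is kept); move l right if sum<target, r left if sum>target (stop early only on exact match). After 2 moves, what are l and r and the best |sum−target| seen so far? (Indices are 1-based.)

l=1, r=13, best |Δ|=1

[1,15] -8+39=31 d=5 * → r--
[1,14] -8+35=27 d=1 * → r--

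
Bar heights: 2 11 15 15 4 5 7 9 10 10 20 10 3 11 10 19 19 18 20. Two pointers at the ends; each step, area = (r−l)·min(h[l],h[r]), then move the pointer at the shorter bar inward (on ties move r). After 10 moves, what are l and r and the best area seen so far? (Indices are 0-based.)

l=10, r=18, best area=240

l=0 r=18: min(2,20)*18=36 best=36 *, l++
l=1 r=18: min(11,20)*17=187 best=187 *, l++
l=2 r=18: min(15,20)*16=240 best=240 *, l++
l=3 r=18: min(15,20)*15=225 best=240, l++
l=4 r=18: min(4,20)*14=56 best=240, l++
l=5 r=18: min(5,20)*13=65 best=240, l++
l=6 r=18: min(7,20)*12=84 best=240, l++
l=7 r=18: min(9,20)*11=99 best=240, l++
l=8 r=18: min(10,20)*10=100 best=240, l++
l=9 r=18: min(10,20)*9=90 best=240, l++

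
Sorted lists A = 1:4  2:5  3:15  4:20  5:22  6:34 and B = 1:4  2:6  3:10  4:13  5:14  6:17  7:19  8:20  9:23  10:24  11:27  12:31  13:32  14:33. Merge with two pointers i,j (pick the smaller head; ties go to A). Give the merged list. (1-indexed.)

[4, 4, 5, 6, 10, 13, 14, 15, 17, 19, 20, 20, 22, 23, 24, 27, 31, 32, 33, 34]

[i=1,j=1] A[i]=4<=B[j]=4 take 4 → i++
[i=2,j=1] A[i]=5>B[j]=4 take 4 → j++
[i=2,j=2] A[i]=5<=B[j]=6 take 5 → i++
[i=3,j=2] A[i]=15>B[j]=6 take 6 → j++
[i=3,j=3] A[i]=15>B[j]=10 take 10 → j++
[i=3,j=4] A[i]=15>B[j]=13 take 13 → j++
[i=3,j=5] A[i]=15>B[j]=14 take 14 → j++
[i=3,j=6] A[i]=15<=B[j]=17 take 15 → i++
[i=4,j=6] A[i]=20>B[j]=17 take 17 → j++
[i=4,j=7] A[i]=20>B[j]=19 take 19 → j++
[i=4,j=8] A[i]=20<=B[j]=20 take 20 → i++
[i=5,j=8] A[i]=22>B[j]=20 take 20 → j++
[i=5,j=9] A[i]=22<=B[j]=23 take 22 → i++
[i=6,j=9] A[i]=34>B[j]=23 take 23 → j++
[i=6,j=10] A[i]=34>B[j]=24 take 24 → j++
[i=6,j=11] A[i]=34>B[j]=27 take 27 → j++
[i=6,j=12] A[i]=34>B[j]=31 take 31 → j++
[i=6,j=13] A[i]=34>B[j]=32 take 32 → j++
[i=6,j=14] A[i]=34>B[j]=33 take 33 → j++
[i=6,j=15] B done, take A[i]=34 → i++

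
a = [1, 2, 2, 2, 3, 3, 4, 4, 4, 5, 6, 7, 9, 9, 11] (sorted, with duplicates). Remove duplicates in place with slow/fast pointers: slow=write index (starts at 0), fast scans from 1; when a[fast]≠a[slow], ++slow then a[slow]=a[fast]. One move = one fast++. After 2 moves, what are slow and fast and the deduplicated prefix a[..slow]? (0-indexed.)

slow=1, fast=3, prefix=[1, 2]

(s=0,f=1) a[fast]=2≠a[slow]=1 write a[1]=2 → slow++,fast++
(s=1,f=2) a[fast]=2=a[slow] dup → fast++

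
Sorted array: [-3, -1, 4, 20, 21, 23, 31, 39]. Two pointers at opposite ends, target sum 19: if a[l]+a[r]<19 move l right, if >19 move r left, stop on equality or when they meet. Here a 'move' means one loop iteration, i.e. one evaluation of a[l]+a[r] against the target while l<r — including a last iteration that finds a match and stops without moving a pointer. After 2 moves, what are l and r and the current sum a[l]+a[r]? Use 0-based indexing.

l=0, r=5, sum=20

[0,7] -3+39=36 >19 → r--
[0,6] -3+31=28 >19 → r--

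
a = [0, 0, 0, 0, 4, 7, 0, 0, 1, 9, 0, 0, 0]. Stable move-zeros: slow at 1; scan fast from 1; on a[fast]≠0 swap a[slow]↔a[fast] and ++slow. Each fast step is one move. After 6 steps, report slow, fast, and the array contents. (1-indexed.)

slow=1 fast=1: a[fast]=0, fast++
slow=1 fast=2: a[fast]=0, fast++
slow=1 fast=3: a[fast]=0, fast++
slow=1 fast=4: a[fast]=0, fast++
slow=1 fast=5: a[fast]=4≠0 swap→a[1]=4, slow++,fast++
slow=2 fast=6: a[fast]=7≠0 swap→a[2]=7, slow++,fast++

slow=3, fast=7, a=[4, 7, 0, 0, 0, 0, 0, 0, 1, 9, 0, 0, 0]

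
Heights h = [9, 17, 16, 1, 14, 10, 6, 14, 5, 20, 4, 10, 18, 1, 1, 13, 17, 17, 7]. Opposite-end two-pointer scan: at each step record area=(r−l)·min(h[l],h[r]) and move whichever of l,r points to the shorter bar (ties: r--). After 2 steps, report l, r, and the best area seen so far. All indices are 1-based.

[1,19] min(9,7)*18=126 best=126 * → r--
[1,18] min(9,17)*17=153 best=153 * → l++

l=2, r=18, best area=153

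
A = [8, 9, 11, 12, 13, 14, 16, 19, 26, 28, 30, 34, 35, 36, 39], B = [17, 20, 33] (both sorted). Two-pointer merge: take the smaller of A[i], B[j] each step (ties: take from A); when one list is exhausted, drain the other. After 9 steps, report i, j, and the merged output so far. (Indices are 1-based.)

[i=1,j=1] A[i]=8<=B[j]=17 take 8 → i++
[i=2,j=1] A[i]=9<=B[j]=17 take 9 → i++
[i=3,j=1] A[i]=11<=B[j]=17 take 11 → i++
[i=4,j=1] A[i]=12<=B[j]=17 take 12 → i++
[i=5,j=1] A[i]=13<=B[j]=17 take 13 → i++
[i=6,j=1] A[i]=14<=B[j]=17 take 14 → i++
[i=7,j=1] A[i]=16<=B[j]=17 take 16 → i++
[i=8,j=1] A[i]=19>B[j]=17 take 17 → j++
[i=8,j=2] A[i]=19<=B[j]=20 take 19 → i++

i=9, j=2, merged so far=[8, 9, 11, 12, 13, 14, 16, 17, 19]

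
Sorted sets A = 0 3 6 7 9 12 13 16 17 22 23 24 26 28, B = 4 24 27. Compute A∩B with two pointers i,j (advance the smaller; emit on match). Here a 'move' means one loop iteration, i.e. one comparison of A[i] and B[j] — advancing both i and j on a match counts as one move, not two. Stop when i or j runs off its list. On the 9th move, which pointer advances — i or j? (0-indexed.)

i

[i=0,j=0] 0<4 → i++
[i=1,j=0] 3<4 → i++
[i=2,j=0] 6>4 → j++
[i=2,j=1] 6<24 → i++
[i=3,j=1] 7<24 → i++
[i=4,j=1] 9<24 → i++
[i=5,j=1] 12<24 → i++
[i=6,j=1] 13<24 → i++
[i=7,j=1] 16<24 → i++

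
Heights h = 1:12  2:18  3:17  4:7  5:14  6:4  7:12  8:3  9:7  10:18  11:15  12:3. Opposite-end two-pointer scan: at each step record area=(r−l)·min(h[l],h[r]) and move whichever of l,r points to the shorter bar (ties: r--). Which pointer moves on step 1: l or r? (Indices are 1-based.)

r

l=1 r=12: min(12,3)*11=33 best=33 *, r--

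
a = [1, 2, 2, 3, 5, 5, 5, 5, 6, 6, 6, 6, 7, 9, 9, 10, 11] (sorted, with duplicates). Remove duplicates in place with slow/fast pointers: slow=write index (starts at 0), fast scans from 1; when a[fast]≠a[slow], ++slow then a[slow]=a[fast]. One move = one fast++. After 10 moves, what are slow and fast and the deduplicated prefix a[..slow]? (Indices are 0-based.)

(s=0,f=1) a[fast]=2≠a[slow]=1 write a[1]=2 → slow++,fast++
(s=1,f=2) a[fast]=2=a[slow] dup → fast++
(s=1,f=3) a[fast]=3≠a[slow]=2 write a[2]=3 → slow++,fast++
(s=2,f=4) a[fast]=5≠a[slow]=3 write a[3]=5 → slow++,fast++
(s=3,f=5) a[fast]=5=a[slow] dup → fast++
(s=3,f=6) a[fast]=5=a[slow] dup → fast++
(s=3,f=7) a[fast]=5=a[slow] dup → fast++
(s=3,f=8) a[fast]=6≠a[slow]=5 write a[4]=6 → slow++,fast++
(s=4,f=9) a[fast]=6=a[slow] dup → fast++
(s=4,f=10) a[fast]=6=a[slow] dup → fast++

slow=4, fast=11, prefix=[1, 2, 3, 5, 6]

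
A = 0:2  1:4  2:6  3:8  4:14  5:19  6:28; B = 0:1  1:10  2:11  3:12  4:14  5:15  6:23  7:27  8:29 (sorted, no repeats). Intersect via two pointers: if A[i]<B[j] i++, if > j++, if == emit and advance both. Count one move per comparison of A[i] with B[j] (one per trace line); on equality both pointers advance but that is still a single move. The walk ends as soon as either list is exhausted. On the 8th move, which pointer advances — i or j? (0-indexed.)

i=0 j=0: 2>1, j++
i=0 j=1: 2<10, i++
i=1 j=1: 4<10, i++
i=2 j=1: 6<10, i++
i=3 j=1: 8<10, i++
i=4 j=1: 14>10, j++
i=4 j=2: 14>11, j++
i=4 j=3: 14>12, j++

j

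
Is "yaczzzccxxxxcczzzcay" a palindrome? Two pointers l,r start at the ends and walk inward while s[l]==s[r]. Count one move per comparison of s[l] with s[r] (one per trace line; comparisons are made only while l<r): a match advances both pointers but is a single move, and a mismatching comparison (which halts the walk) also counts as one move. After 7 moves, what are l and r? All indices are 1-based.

[1,20] 'y'=='y' → l++,r--
[2,19] 'a'=='a' → l++,r--
[3,18] 'c'=='c' → l++,r--
[4,17] 'z'=='z' → l++,r--
[5,16] 'z'=='z' → l++,r--
[6,15] 'z'=='z' → l++,r--
[7,14] 'c'=='c' → l++,r--

l=8, r=13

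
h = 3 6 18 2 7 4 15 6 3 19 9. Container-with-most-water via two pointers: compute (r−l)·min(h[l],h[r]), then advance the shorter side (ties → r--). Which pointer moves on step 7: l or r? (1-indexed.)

[1,11] min(3,9)*10=30 best=30 * → l++
[2,11] min(6,9)*9=54 best=54 * → l++
[3,11] min(18,9)*8=72 best=72 * → r--
[3,10] min(18,19)*7=126 best=126 * → l++
[4,10] min(2,19)*6=12 best=126 → l++
[5,10] min(7,19)*5=35 best=126 → l++
[6,10] min(4,19)*4=16 best=126 → l++

l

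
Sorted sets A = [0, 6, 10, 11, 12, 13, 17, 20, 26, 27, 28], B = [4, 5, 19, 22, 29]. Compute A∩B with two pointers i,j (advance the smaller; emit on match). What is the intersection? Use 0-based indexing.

[i=0,j=0] 0<4 → i++
[i=1,j=0] 6>4 → j++
[i=1,j=1] 6>5 → j++
[i=1,j=2] 6<19 → i++
[i=2,j=2] 10<19 → i++
[i=3,j=2] 11<19 → i++
[i=4,j=2] 12<19 → i++
[i=5,j=2] 13<19 → i++
[i=6,j=2] 17<19 → i++
[i=7,j=2] 20>19 → j++
[i=7,j=3] 20<22 → i++
[i=8,j=3] 26>22 → j++
[i=8,j=4] 26<29 → i++
[i=9,j=4] 27<29 → i++
[i=10,j=4] 28<29 → i++

intersection = []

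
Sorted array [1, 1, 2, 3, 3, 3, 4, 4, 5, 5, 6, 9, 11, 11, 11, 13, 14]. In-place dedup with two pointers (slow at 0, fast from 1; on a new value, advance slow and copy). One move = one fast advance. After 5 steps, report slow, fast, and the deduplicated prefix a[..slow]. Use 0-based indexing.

(s=0,f=1) a[fast]=1=a[slow] dup → fast++
(s=0,f=2) a[fast]=2≠a[slow]=1 write a[1]=2 → slow++,fast++
(s=1,f=3) a[fast]=3≠a[slow]=2 write a[2]=3 → slow++,fast++
(s=2,f=4) a[fast]=3=a[slow] dup → fast++
(s=2,f=5) a[fast]=3=a[slow] dup → fast++

slow=2, fast=6, prefix=[1, 2, 3]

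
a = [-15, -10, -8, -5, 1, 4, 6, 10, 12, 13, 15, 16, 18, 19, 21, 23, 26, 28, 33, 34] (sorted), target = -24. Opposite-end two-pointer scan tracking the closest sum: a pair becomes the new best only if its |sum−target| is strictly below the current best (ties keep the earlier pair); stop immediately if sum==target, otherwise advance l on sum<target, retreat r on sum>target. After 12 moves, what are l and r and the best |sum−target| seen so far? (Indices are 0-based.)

l=0, r=7, best |Δ|=21

l=0 r=19: -15+34=19 d=43 *, r--
l=0 r=18: -15+33=18 d=42 *, r--
l=0 r=17: -15+28=13 d=37 *, r--
l=0 r=16: -15+26=11 d=35 *, r--
l=0 r=15: -15+23=8 d=32 *, r--
l=0 r=14: -15+21=6 d=30 *, r--
l=0 r=13: -15+19=4 d=28 *, r--
l=0 r=12: -15+18=3 d=27 *, r--
l=0 r=11: -15+16=1 d=25 *, r--
l=0 r=10: -15+15=0 d=24 *, r--
l=0 r=9: -15+13=-2 d=22 *, r--
l=0 r=8: -15+12=-3 d=21 *, r--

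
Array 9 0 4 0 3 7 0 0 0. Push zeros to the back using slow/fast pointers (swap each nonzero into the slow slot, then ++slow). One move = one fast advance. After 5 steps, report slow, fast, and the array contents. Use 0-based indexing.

slow=0 fast=0: a[fast]=9≠0 swap→a[0]=9, slow++,fast++
slow=1 fast=1: a[fast]=0, fast++
slow=1 fast=2: a[fast]=4≠0 swap→a[1]=4, slow++,fast++
slow=2 fast=3: a[fast]=0, fast++
slow=2 fast=4: a[fast]=3≠0 swap→a[2]=3, slow++,fast++

slow=3, fast=5, a=[9, 4, 3, 0, 0, 7, 0, 0, 0]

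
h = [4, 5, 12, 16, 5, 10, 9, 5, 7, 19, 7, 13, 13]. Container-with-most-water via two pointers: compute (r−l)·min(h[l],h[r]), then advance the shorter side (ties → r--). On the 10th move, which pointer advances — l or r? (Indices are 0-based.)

l=0 r=12: min(4,13)*12=48 best=48 *, l++
l=1 r=12: min(5,13)*11=55 best=55 *, l++
l=2 r=12: min(12,13)*10=120 best=120 *, l++
l=3 r=12: min(16,13)*9=117 best=120, r--
l=3 r=11: min(16,13)*8=104 best=120, r--
l=3 r=10: min(16,7)*7=49 best=120, r--
l=3 r=9: min(16,19)*6=96 best=120, l++
l=4 r=9: min(5,19)*5=25 best=120, l++
l=5 r=9: min(10,19)*4=40 best=120, l++
l=6 r=9: min(9,19)*3=27 best=120, l++

l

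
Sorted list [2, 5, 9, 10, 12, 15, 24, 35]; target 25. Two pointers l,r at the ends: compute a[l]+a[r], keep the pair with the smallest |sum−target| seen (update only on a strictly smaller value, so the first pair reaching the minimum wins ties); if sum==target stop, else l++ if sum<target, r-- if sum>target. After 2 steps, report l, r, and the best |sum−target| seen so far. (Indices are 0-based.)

l=0, r=5, best |Δ|=1

[0,7] 2+35=37 d=12 * → r--
[0,6] 2+24=26 d=1 * → r--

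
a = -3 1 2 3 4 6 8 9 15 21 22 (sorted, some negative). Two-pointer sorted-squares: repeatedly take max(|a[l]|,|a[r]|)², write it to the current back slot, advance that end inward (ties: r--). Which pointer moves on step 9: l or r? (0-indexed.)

l

l=0 r=10: |-3|<=|22| out[10]=484, r--
l=0 r=9: |-3|<=|21| out[9]=441, r--
l=0 r=8: |-3|<=|15| out[8]=225, r--
l=0 r=7: |-3|<=|9| out[7]=81, r--
l=0 r=6: |-3|<=|8| out[6]=64, r--
l=0 r=5: |-3|<=|6| out[5]=36, r--
l=0 r=4: |-3|<=|4| out[4]=16, r--
l=0 r=3: |-3|<=|3| out[3]=9, r--
l=0 r=2: |-3|>|2| out[2]=9, l++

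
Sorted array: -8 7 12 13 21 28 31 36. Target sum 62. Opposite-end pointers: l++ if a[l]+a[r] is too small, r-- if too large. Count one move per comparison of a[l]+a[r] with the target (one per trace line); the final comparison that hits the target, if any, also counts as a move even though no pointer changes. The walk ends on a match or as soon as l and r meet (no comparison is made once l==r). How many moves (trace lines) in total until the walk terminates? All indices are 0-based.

7 moves

l=0 r=7: -8+36=28 <62, l++
l=1 r=7: 7+36=43 <62, l++
l=2 r=7: 12+36=48 <62, l++
l=3 r=7: 13+36=49 <62, l++
l=4 r=7: 21+36=57 <62, l++
l=5 r=7: 28+36=64 >62, r--
l=5 r=6: 28+31=59 <62, l++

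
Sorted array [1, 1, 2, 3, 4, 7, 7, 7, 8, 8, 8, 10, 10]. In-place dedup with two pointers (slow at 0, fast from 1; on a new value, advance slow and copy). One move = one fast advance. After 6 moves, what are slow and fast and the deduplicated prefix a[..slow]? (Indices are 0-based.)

slow=0 fast=1: a[fast]=1=a[slow] dup, fast++
slow=0 fast=2: a[fast]=2≠a[slow]=1 write a[1]=2, slow++,fast++
slow=1 fast=3: a[fast]=3≠a[slow]=2 write a[2]=3, slow++,fast++
slow=2 fast=4: a[fast]=4≠a[slow]=3 write a[3]=4, slow++,fast++
slow=3 fast=5: a[fast]=7≠a[slow]=4 write a[4]=7, slow++,fast++
slow=4 fast=6: a[fast]=7=a[slow] dup, fast++

slow=4, fast=7, prefix=[1, 2, 3, 4, 7]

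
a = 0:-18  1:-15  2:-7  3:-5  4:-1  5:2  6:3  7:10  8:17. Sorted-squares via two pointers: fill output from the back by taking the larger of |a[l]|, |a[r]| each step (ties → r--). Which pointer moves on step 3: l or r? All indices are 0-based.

l

l=0 r=8: |-18|>|17| out[8]=324, l++
l=1 r=8: |-15|<=|17| out[7]=289, r--
l=1 r=7: |-15|>|10| out[6]=225, l++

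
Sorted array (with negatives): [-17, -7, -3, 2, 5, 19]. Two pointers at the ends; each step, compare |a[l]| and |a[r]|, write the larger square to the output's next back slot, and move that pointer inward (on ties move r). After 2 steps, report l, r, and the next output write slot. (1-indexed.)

l=2, r=5, next write slot=4

l=1 r=6: |-17|<=|19| out[6]=361, r--
l=1 r=5: |-17|>|5| out[5]=289, l++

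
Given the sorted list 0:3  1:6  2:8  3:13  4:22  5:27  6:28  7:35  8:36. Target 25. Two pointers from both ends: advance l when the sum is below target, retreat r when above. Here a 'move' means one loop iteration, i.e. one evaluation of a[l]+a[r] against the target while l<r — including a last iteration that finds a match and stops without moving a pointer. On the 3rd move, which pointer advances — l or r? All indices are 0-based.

r

l=0 r=8: 3+36=39 >25, r--
l=0 r=7: 3+35=38 >25, r--
l=0 r=6: 3+28=31 >25, r--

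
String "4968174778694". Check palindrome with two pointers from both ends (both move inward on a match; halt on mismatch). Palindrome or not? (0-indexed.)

l=0 r=12: '4'=='4', l++,r--
l=1 r=11: '9'=='9', l++,r--
l=2 r=10: '6'=='6', l++,r--
l=3 r=9: '8'=='8', l++,r--
l=4 r=8: '1'!='7', stop

not a palindrome (mismatch at 4,8)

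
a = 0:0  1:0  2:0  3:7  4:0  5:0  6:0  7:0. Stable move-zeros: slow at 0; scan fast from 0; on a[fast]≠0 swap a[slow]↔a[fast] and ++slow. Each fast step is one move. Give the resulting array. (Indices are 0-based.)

[7, 0, 0, 0, 0, 0, 0, 0]

(s=0,f=0) a[fast]=0 → fast++
(s=0,f=1) a[fast]=0 → fast++
(s=0,f=2) a[fast]=0 → fast++
(s=0,f=3) a[fast]=7≠0 swap→a[0]=7 → slow++,fast++
(s=1,f=4) a[fast]=0 → fast++
(s=1,f=5) a[fast]=0 → fast++
(s=1,f=6) a[fast]=0 → fast++
(s=1,f=7) a[fast]=0 → fast++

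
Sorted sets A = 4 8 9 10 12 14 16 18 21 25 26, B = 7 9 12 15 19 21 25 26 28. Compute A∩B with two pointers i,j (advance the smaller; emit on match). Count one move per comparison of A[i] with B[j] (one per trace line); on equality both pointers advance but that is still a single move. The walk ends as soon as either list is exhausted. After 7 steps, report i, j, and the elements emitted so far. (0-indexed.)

i=6, j=3, emitted=[9, 12]

[i=0,j=0] 4<7 → i++
[i=1,j=0] 8>7 → j++
[i=1,j=1] 8<9 → i++
[i=2,j=1] 9==9 emit → i++,j++
[i=3,j=2] 10<12 → i++
[i=4,j=2] 12==12 emit → i++,j++
[i=5,j=3] 14<15 → i++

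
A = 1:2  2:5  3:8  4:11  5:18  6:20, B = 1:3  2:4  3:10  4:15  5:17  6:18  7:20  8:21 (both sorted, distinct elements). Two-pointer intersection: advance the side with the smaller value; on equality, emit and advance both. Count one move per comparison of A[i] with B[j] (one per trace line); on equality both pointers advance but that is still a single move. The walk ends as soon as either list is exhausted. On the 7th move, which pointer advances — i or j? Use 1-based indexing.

i

i=1 j=1: 2<3, i++
i=2 j=1: 5>3, j++
i=2 j=2: 5>4, j++
i=2 j=3: 5<10, i++
i=3 j=3: 8<10, i++
i=4 j=3: 11>10, j++
i=4 j=4: 11<15, i++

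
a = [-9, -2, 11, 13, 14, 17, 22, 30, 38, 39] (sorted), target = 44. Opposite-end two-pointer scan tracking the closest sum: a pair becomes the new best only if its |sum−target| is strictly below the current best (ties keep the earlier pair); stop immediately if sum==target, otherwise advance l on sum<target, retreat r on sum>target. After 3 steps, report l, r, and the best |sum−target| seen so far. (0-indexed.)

[0,9] -9+39=30 d=14 * → l++
[1,9] -2+39=37 d=7 * → l++
[2,9] 11+39=50 d=6 * → r--

l=2, r=8, best |Δ|=6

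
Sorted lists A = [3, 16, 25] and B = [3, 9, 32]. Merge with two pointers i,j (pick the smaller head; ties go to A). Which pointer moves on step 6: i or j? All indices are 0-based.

j

i=0 j=0: A[i]=3<=B[j]=3 take 3, i++
i=1 j=0: A[i]=16>B[j]=3 take 3, j++
i=1 j=1: A[i]=16>B[j]=9 take 9, j++
i=1 j=2: A[i]=16<=B[j]=32 take 16, i++
i=2 j=2: A[i]=25<=B[j]=32 take 25, i++
i=3 j=2: A done, take B[j]=32, j++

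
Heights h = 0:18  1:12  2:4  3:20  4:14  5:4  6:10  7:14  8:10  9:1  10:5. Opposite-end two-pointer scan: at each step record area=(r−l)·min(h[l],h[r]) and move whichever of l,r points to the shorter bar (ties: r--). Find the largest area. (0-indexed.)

max area = 98

[0,10] min(18,5)*10=50 best=50 * → r--
[0,9] min(18,1)*9=9 best=50 → r--
[0,8] min(18,10)*8=80 best=80 * → r--
[0,7] min(18,14)*7=98 best=98 * → r--
[0,6] min(18,10)*6=60 best=98 → r--
[0,5] min(18,4)*5=20 best=98 → r--
[0,4] min(18,14)*4=56 best=98 → r--
[0,3] min(18,20)*3=54 best=98 → l++
[1,3] min(12,20)*2=24 best=98 → l++
[2,3] min(4,20)*1=4 best=98 → l++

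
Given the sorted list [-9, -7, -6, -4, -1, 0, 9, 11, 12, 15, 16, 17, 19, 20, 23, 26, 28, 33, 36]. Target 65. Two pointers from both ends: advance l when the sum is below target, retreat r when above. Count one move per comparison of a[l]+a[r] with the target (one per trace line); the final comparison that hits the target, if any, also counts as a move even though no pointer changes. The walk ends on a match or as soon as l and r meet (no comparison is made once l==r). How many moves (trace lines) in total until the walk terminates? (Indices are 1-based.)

l=1 r=19: -9+36=27 <65, l++
l=2 r=19: -7+36=29 <65, l++
l=3 r=19: -6+36=30 <65, l++
l=4 r=19: -4+36=32 <65, l++
l=5 r=19: -1+36=35 <65, l++
l=6 r=19: 0+36=36 <65, l++
l=7 r=19: 9+36=45 <65, l++
l=8 r=19: 11+36=47 <65, l++
l=9 r=19: 12+36=48 <65, l++
l=10 r=19: 15+36=51 <65, l++
l=11 r=19: 16+36=52 <65, l++
l=12 r=19: 17+36=53 <65, l++
l=13 r=19: 19+36=55 <65, l++
l=14 r=19: 20+36=56 <65, l++
l=15 r=19: 23+36=59 <65, l++
l=16 r=19: 26+36=62 <65, l++
l=17 r=19: 28+36=64 <65, l++
l=18 r=19: 33+36=69 >65, r--

18 moves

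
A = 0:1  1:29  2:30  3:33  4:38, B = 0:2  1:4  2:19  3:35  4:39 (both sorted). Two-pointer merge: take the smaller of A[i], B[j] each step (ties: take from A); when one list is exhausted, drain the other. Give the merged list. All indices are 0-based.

[i=0,j=0] A[i]=1<=B[j]=2 take 1 → i++
[i=1,j=0] A[i]=29>B[j]=2 take 2 → j++
[i=1,j=1] A[i]=29>B[j]=4 take 4 → j++
[i=1,j=2] A[i]=29>B[j]=19 take 19 → j++
[i=1,j=3] A[i]=29<=B[j]=35 take 29 → i++
[i=2,j=3] A[i]=30<=B[j]=35 take 30 → i++
[i=3,j=3] A[i]=33<=B[j]=35 take 33 → i++
[i=4,j=3] A[i]=38>B[j]=35 take 35 → j++
[i=4,j=4] A[i]=38<=B[j]=39 take 38 → i++
[i=5,j=4] A done, take B[j]=39 → j++

[1, 2, 4, 19, 29, 30, 33, 35, 38, 39]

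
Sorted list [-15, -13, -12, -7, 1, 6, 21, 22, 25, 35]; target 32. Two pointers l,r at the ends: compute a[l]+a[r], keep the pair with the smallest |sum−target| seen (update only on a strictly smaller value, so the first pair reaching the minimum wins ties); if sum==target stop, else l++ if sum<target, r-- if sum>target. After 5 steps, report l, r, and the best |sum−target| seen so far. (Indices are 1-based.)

l=5, r=9, best |Δ|=4

[1,10] -15+35=20 d=12 * → l++
[2,10] -13+35=22 d=10 * → l++
[3,10] -12+35=23 d=9 * → l++
[4,10] -7+35=28 d=4 * → l++
[5,10] 1+35=36 d=4 → r--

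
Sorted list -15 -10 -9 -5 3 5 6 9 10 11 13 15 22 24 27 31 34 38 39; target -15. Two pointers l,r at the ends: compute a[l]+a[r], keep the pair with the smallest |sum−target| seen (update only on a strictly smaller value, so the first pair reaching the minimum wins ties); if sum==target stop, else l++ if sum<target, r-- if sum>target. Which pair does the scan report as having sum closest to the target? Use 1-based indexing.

[1,19] -15+39=24 d=39 * → r--
[1,18] -15+38=23 d=38 * → r--
[1,17] -15+34=19 d=34 * → r--
[1,16] -15+31=16 d=31 * → r--
[1,15] -15+27=12 d=27 * → r--
[1,14] -15+24=9 d=24 * → r--
[1,13] -15+22=7 d=22 * → r--
[1,12] -15+15=0 d=15 * → r--
[1,11] -15+13=-2 d=13 * → r--
[1,10] -15+11=-4 d=11 * → r--
[1,9] -15+10=-5 d=10 * → r--
[1,8] -15+9=-6 d=9 * → r--
[1,7] -15+6=-9 d=6 * → r--
[1,6] -15+5=-10 d=5 * → r--
[1,5] -15+3=-12 d=3 * → r--
[1,4] -15+-5=-20 d=5 → l++
[2,4] -10+-5=-15 d=0 * → stop

pair (-10, -5) with sum -15 (|Δ|=0)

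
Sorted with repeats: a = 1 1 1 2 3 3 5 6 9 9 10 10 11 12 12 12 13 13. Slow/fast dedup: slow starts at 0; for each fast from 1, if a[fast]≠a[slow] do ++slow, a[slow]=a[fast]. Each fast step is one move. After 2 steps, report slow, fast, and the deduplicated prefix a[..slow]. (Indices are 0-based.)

slow=0 fast=1: a[fast]=1=a[slow] dup, fast++
slow=0 fast=2: a[fast]=1=a[slow] dup, fast++

slow=0, fast=3, prefix=[1]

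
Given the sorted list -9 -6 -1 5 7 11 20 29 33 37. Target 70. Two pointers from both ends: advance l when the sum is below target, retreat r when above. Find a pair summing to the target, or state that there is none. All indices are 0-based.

(33, 37)

l=0 r=9: -9+37=28 <70, l++
l=1 r=9: -6+37=31 <70, l++
l=2 r=9: -1+37=36 <70, l++
l=3 r=9: 5+37=42 <70, l++
l=4 r=9: 7+37=44 <70, l++
l=5 r=9: 11+37=48 <70, l++
l=6 r=9: 20+37=57 <70, l++
l=7 r=9: 29+37=66 <70, l++
l=8 r=9: 33+37=70, found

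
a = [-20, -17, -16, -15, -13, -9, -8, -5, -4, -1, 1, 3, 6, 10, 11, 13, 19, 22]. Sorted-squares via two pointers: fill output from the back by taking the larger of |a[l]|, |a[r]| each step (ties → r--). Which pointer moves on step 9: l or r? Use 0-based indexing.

[0,17] |-20|<=|22| out[17]=484 → r--
[0,16] |-20|>|19| out[16]=400 → l++
[1,16] |-17|<=|19| out[15]=361 → r--
[1,15] |-17|>|13| out[14]=289 → l++
[2,15] |-16|>|13| out[13]=256 → l++
[3,15] |-15|>|13| out[12]=225 → l++
[4,15] |-13|<=|13| out[11]=169 → r--
[4,14] |-13|>|11| out[10]=169 → l++
[5,14] |-9|<=|11| out[9]=121 → r--

r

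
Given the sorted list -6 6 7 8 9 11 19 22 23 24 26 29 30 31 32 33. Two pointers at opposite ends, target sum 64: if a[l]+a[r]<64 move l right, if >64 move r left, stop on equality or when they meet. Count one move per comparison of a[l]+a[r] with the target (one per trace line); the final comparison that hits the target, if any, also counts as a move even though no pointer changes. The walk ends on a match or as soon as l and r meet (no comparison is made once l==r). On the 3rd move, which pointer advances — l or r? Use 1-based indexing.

l

[1,16] -6+33=27 <64 → l++
[2,16] 6+33=39 <64 → l++
[3,16] 7+33=40 <64 → l++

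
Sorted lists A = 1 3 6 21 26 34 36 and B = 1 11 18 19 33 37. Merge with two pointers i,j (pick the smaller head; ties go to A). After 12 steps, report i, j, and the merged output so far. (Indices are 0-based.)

[i=0,j=0] A[i]=1<=B[j]=1 take 1 → i++
[i=1,j=0] A[i]=3>B[j]=1 take 1 → j++
[i=1,j=1] A[i]=3<=B[j]=11 take 3 → i++
[i=2,j=1] A[i]=6<=B[j]=11 take 6 → i++
[i=3,j=1] A[i]=21>B[j]=11 take 11 → j++
[i=3,j=2] A[i]=21>B[j]=18 take 18 → j++
[i=3,j=3] A[i]=21>B[j]=19 take 19 → j++
[i=3,j=4] A[i]=21<=B[j]=33 take 21 → i++
[i=4,j=4] A[i]=26<=B[j]=33 take 26 → i++
[i=5,j=4] A[i]=34>B[j]=33 take 33 → j++
[i=5,j=5] A[i]=34<=B[j]=37 take 34 → i++
[i=6,j=5] A[i]=36<=B[j]=37 take 36 → i++

i=7, j=5, merged so far=[1, 1, 3, 6, 11, 18, 19, 21, 26, 33, 34, 36]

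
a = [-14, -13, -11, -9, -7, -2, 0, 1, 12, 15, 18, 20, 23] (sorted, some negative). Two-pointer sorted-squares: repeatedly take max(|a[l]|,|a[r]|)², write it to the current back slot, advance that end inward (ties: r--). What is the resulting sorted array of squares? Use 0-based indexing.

l=0 r=12: |-14|<=|23| out[12]=529, r--
l=0 r=11: |-14|<=|20| out[11]=400, r--
l=0 r=10: |-14|<=|18| out[10]=324, r--
l=0 r=9: |-14|<=|15| out[9]=225, r--
l=0 r=8: |-14|>|12| out[8]=196, l++
l=1 r=8: |-13|>|12| out[7]=169, l++
l=2 r=8: |-11|<=|12| out[6]=144, r--
l=2 r=7: |-11|>|1| out[5]=121, l++
l=3 r=7: |-9|>|1| out[4]=81, l++
l=4 r=7: |-7|>|1| out[3]=49, l++
l=5 r=7: |-2|>|1| out[2]=4, l++
l=6 r=7: |0|<=|1| out[1]=1, r--
l=6 r=6: |0|<=|0| out[0]=0, r--

[0, 1, 4, 49, 81, 121, 144, 169, 196, 225, 324, 400, 529]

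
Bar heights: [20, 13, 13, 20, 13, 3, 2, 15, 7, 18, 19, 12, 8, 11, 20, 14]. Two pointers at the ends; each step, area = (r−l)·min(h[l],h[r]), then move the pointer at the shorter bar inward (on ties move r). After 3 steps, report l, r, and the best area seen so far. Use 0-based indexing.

l=0, r=12, best area=280

[0,15] min(20,14)*15=210 best=210 * → r--
[0,14] min(20,20)*14=280 best=280 * → r--
[0,13] min(20,11)*13=143 best=280 → r--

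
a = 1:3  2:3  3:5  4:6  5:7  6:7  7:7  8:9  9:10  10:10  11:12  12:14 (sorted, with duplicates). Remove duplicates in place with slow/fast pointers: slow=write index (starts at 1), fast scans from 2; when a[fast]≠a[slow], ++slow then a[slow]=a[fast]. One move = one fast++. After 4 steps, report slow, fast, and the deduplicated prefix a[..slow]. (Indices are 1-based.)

(s=1,f=2) a[fast]=3=a[slow] dup → fast++
(s=1,f=3) a[fast]=5≠a[slow]=3 write a[2]=5 → slow++,fast++
(s=2,f=4) a[fast]=6≠a[slow]=5 write a[3]=6 → slow++,fast++
(s=3,f=5) a[fast]=7≠a[slow]=6 write a[4]=7 → slow++,fast++

slow=4, fast=6, prefix=[3, 5, 6, 7]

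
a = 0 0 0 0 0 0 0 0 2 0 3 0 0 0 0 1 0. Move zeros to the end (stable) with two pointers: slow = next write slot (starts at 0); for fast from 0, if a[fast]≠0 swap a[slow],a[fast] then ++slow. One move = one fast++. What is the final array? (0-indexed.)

slow=0 fast=0: a[fast]=0, fast++
slow=0 fast=1: a[fast]=0, fast++
slow=0 fast=2: a[fast]=0, fast++
slow=0 fast=3: a[fast]=0, fast++
slow=0 fast=4: a[fast]=0, fast++
slow=0 fast=5: a[fast]=0, fast++
slow=0 fast=6: a[fast]=0, fast++
slow=0 fast=7: a[fast]=0, fast++
slow=0 fast=8: a[fast]=2≠0 swap→a[0]=2, slow++,fast++
slow=1 fast=9: a[fast]=0, fast++
slow=1 fast=10: a[fast]=3≠0 swap→a[1]=3, slow++,fast++
slow=2 fast=11: a[fast]=0, fast++
slow=2 fast=12: a[fast]=0, fast++
slow=2 fast=13: a[fast]=0, fast++
slow=2 fast=14: a[fast]=0, fast++
slow=2 fast=15: a[fast]=1≠0 swap→a[2]=1, slow++,fast++
slow=3 fast=16: a[fast]=0, fast++

[2, 3, 1, 0, 0, 0, 0, 0, 0, 0, 0, 0, 0, 0, 0, 0, 0]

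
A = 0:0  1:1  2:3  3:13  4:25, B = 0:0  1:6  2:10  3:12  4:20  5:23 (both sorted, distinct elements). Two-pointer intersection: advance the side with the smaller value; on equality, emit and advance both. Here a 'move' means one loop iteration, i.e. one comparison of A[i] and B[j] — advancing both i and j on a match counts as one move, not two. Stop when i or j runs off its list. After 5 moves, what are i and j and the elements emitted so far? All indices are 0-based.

i=3, j=3, emitted=[0]

i=0 j=0: 0==0 emit, i++,j++
i=1 j=1: 1<6, i++
i=2 j=1: 3<6, i++
i=3 j=1: 13>6, j++
i=3 j=2: 13>10, j++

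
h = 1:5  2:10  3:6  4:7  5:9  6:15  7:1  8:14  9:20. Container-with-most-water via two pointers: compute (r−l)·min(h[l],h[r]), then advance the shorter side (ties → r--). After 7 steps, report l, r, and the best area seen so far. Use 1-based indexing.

[1,9] min(5,20)*8=40 best=40 * → l++
[2,9] min(10,20)*7=70 best=70 * → l++
[3,9] min(6,20)*6=36 best=70 → l++
[4,9] min(7,20)*5=35 best=70 → l++
[5,9] min(9,20)*4=36 best=70 → l++
[6,9] min(15,20)*3=45 best=70 → l++
[7,9] min(1,20)*2=2 best=70 → l++

l=8, r=9, best area=70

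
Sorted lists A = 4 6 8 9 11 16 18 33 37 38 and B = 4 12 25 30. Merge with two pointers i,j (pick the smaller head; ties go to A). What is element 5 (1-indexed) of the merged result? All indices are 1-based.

i=1 j=1: A[i]=4<=B[j]=4 take 4, i++
i=2 j=1: A[i]=6>B[j]=4 take 4, j++
i=2 j=2: A[i]=6<=B[j]=12 take 6, i++
i=3 j=2: A[i]=8<=B[j]=12 take 8, i++
i=4 j=2: A[i]=9<=B[j]=12 take 9, i++
i=5 j=2: A[i]=11<=B[j]=12 take 11, i++
i=6 j=2: A[i]=16>B[j]=12 take 12, j++
i=6 j=3: A[i]=16<=B[j]=25 take 16, i++
i=7 j=3: A[i]=18<=B[j]=25 take 18, i++
i=8 j=3: A[i]=33>B[j]=25 take 25, j++
i=8 j=4: A[i]=33>B[j]=30 take 30, j++
i=8 j=5: B done, take A[i]=33, i++
i=9 j=5: B done, take A[i]=37, i++
i=10 j=5: B done, take A[i]=38, i++

merged[5] = 9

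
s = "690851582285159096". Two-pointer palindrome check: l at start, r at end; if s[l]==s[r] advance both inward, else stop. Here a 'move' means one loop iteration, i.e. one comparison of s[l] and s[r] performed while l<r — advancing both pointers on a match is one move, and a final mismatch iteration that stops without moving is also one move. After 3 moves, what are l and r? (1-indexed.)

l=4, r=15

l=1 r=18: '6'=='6', l++,r--
l=2 r=17: '9'=='9', l++,r--
l=3 r=16: '0'=='0', l++,r--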